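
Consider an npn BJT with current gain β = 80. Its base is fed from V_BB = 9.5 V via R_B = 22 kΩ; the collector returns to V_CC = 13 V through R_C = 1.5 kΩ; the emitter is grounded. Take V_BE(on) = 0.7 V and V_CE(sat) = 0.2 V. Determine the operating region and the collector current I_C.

Assume active: I_B = (9.5 − 0.7)/22 = 0.4 mA, giving I_C = β·I_B = 32 mA.
But then V_CE = 13 − 32×1.5 = -35 V < V_CE(sat) = 0.2 V — impossible in the active region.
So the transistor is saturated. With V_CE = 0.2 V, I_C = (V_CC − 0.2)/R_C = 12.8/1.5 = 8.53 mA.
Check: β·I_B = 32 mA > I_C = 8.53 mA, confirming saturation.

saturation; I_C ≈ 8.5 mA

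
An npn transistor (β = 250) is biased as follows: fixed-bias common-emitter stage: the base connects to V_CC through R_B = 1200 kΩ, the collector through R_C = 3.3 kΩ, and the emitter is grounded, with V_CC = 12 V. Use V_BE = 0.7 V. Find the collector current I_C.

I_C ≈ 2.4 mA

Base loop: V_CC = I_B·R_B + V_BE, so I_B = (12 − 0.7)/1200 kΩ = 0.00942 mA.
In the active region I_C = β·I_B = 250 × 0.00942 = 2.35 mA.
Collector loop: V_CE = V_CC − I_C·R_C = 12 − 2.35×3.3 = 4.23 V.
Since V_CE = 4.23 V > V_CE(sat) ≈ 0.2 V, the transistor is in the active region as assumed.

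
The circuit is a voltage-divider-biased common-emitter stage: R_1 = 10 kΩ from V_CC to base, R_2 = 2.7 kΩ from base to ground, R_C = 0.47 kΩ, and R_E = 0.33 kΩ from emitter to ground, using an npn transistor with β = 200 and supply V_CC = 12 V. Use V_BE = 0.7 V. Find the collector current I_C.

Thevenize the base divider: V_Th = V_CC·R_2/(R_1+R_2) = 12×2.7/12.7 = 2.55 V, R_Th = R_1‖R_2 = 2.13 kΩ.
Base-emitter loop: V_Th = I_B·R_Th + V_BE + (β+1)I_B·R_E, so I_B = (2.55 − 0.7) / (2.13 + 201×0.33) = 0.027 mA.
I_C = β·I_B = 200×0.027 = 5.41 mA, and I_E = (β+1)I_B = 5.44 mA.
V_CE = V_CC − I_C·R_C − I_E·R_E = 12 − 5.41×0.47 − 5.44×0.33 = 7.66 V.
V_CE = 7.66 V > 0.2 V confirms active-region operation.

I_C ≈ 5.4 mA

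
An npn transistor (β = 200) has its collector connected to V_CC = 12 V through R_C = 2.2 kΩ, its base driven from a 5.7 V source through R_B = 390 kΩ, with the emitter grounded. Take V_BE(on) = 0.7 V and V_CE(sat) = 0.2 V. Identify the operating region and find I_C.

Assume active. Base-emitter loop: I_B = (V_BB − V_BE)/R_B = (5.7 − 0.7)/390 = 0.0128 mA.
I_C = β·I_B = 200×0.0128 = 2.56 mA.
V_CE = V_CC − I_C·R_C = 12 − 2.56×2.2 = 6.36 V > V_CE(sat), so the active-region assumption holds.

active; I_C ≈ 2.6 mA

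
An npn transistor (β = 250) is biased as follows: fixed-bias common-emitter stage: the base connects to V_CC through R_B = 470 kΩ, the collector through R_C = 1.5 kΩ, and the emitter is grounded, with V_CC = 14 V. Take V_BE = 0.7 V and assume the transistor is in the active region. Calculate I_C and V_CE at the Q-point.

Base loop: V_CC = I_B·R_B + V_BE, so I_B = (14 − 0.7)/470 kΩ = 0.0283 mA.
In the active region I_C = β·I_B = 250 × 0.0283 = 7.07 mA.
Collector loop: V_CE = V_CC − I_C·R_C = 14 − 7.07×1.5 = 3.39 V.
Since V_CE = 3.39 V > V_CE(sat) ≈ 0.2 V, the transistor is in the active region as assumed.

I_C ≈ 7.1 mA, V_CE ≈ 3.4 V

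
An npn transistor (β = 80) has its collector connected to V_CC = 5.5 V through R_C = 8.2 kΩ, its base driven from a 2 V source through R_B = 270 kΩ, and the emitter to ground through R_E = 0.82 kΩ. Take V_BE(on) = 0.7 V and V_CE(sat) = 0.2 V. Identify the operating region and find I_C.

Assume active. Base-emitter loop: I_B = (V_BB − V_BE)/(R_B + (β+1)R_E) = (2 − 0.7)/(270 + 81×0.82) = 0.00386 mA.
I_C = β·I_B = 80×0.00386 = 0.309 mA.
V_CE = V_CC − I_C·R_C − I_E·R_E = 5.5 − 0.309×8.2 − 0.313×0.82 = 2.71 V > V_CE(sat), so the active-region assumption holds.

active; I_C ≈ 0.31 mA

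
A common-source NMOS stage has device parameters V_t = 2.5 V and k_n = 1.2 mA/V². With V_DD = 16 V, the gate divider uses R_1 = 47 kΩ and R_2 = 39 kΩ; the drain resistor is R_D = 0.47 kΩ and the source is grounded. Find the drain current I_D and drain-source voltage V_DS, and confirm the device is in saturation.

I_D ≈ 14 mA, V_DS ≈ 9.6 V

V_G = V_DD·R_2/(R_1+R_2) = 16×39/86 = 7.26 V. With the source grounded, V_GS = V_G = 7.26 V.
Assume saturation: I_D = (k_n/2)(V_GS − V_t)² = (1.2/2)×(7.26 − 2.5)² = 0.6×4.76² = 13.6 mA.
V_DS = V_DD − I_D·R_D = 16 − 13.6×0.47 = 9.62 V.
Saturation requires V_DS ≥ V_GS − V_t = 4.76 V; 9.62 ≥ 4.76 ✓.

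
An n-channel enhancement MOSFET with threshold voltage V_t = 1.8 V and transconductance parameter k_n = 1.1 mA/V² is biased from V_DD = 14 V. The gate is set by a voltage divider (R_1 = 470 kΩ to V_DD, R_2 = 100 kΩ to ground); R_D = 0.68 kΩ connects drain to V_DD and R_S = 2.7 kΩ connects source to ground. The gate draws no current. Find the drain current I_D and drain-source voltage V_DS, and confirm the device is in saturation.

I_D ≈ 0.092 mA, V_DS ≈ 14 V

V_G = V_DD·R_2/(R_1+R_2) = 14×100/570 = 2.46 V.
Assume saturation: I_D = (k_n/2)(V_GS − V_t)² with V_GS = V_G − I_D·R_S = 2.46 − 2.7·I_D.
Substituting gives 4.01·I_D² − 2.95·I_D + 0.237 = 0, with roots I_D = 0.0917 or 0.644 mA.
The root I_D = 0.644 mA gives V_GS = 0.718 V ≤ V_t, so take I_D = 0.0917 mA.
Then V_GS = 2.21 V and V_DS = V_DD − I_D(R_D+R_S) = 14 − 0.0917×3.38 = 13.7 V.
Saturation requires V_DS ≥ V_GS − V_t = 0.408 V; 13.7 ≥ 0.408 ✓.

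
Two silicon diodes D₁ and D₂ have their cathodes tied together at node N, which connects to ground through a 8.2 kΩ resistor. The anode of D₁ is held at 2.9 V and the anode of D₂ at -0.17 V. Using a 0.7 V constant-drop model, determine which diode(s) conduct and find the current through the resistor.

Only D₁ conducts; I_R ≈ 0.27 mA

Assume both conduct. Then node N would need to be at both 2.9−0.7 = 2.2 V and -0.17−0.7 = -0.87 V, which is impossible.
Assume only D₁ conducts: V_N = 2.9 − 0.7 = 2.2 V, so I_R = 2.2/8.2 = 0.268 mA.
Check D₂: its anode-to-cathode voltage is -0.17 − 2.2 = -2.37 V < 0.7 V, so it is off. The assumption is consistent.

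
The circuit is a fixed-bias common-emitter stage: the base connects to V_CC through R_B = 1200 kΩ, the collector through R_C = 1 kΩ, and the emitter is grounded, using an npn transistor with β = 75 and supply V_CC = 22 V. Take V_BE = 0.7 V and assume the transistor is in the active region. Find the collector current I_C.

I_C ≈ 1.3 mA

Base loop: V_CC = I_B·R_B + V_BE, so I_B = (22 − 0.7)/1200 kΩ = 0.0178 mA.
In the active region I_C = β·I_B = 75 × 0.0178 = 1.33 mA.
Collector loop: V_CE = V_CC − I_C·R_C = 22 − 1.33×1 = 20.7 V.
Since V_CE = 20.7 V > V_CE(sat) ≈ 0.2 V, the transistor is in the active region as assumed.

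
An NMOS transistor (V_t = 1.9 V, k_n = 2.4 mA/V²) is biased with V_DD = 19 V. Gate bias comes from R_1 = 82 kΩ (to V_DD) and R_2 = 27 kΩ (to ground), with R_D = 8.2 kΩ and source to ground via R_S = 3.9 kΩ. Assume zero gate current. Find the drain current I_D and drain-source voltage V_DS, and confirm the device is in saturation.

V_G = V_DD·R_2/(R_1+R_2) = 19×27/109 = 4.71 V.
Assume saturation: I_D = (k_n/2)(V_GS − V_t)² with V_GS = V_G − I_D·R_S = 4.71 − 3.9·I_D.
Substituting gives 18.3·I_D² − 27.3·I_D + 9.45 = 0, with roots I_D = 0.547 or 0.947 mA.
The root I_D = 0.947 mA gives V_GS = 1.01 V ≤ V_t, so take I_D = 0.547 mA.
Then V_GS = 2.57 V and V_DS = V_DD − I_D(R_D+R_S) = 19 − 0.547×12.1 = 12.4 V.
Saturation requires V_DS ≥ V_GS − V_t = 0.675 V; 12.4 ≥ 0.675 ✓.

I_D ≈ 0.55 mA, V_DS ≈ 12 V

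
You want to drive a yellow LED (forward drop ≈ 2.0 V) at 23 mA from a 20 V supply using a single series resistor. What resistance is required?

The resistor drops V_S − V_D = 20 − 2.0 = 18 V at 23 mA.
R = 18 V / 23 mA = 0.783 kΩ.

R ≈ 0.78 kΩ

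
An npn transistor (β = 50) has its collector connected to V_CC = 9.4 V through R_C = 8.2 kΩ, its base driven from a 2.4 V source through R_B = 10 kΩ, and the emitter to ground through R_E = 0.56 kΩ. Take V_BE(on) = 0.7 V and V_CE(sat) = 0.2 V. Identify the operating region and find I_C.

Assume active: I_B = (2.4 − 0.7)/(10 + 51×0.56) = 0.0441 mA, I_C = β·I_B = 2.2 mA.
Then V_CE = 9.4 − 2.2×8.2 − 2.25×0.56 = -9.93 V < 0.2 V — the active assumption fails.
Re-solve with V_CE = 0.2 V. KCL at the emitter: V_E/R_E = (V_BB−0.7−V_E)/R_B + (V_CC−0.2−V_E)/R_C, giving V_E = 0.644 V.
I_C = (V_CC − 0.2 − V_E)/R_C = (9.2 − 0.644)/8.2 = 1.04 mA.
Check: I_B = (1.7 − 0.644)/10 = 0.106 mA, and β·I_B = 5.28 mA > I_C, confirming saturation.

saturation; I_C ≈ 1 mA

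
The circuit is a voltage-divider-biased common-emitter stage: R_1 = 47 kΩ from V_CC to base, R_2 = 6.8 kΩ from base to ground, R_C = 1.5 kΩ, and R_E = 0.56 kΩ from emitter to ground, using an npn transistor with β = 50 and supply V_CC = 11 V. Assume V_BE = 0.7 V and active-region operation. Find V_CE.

Thevenize the base divider: V_Th = V_CC·R_2/(R_1+R_2) = 11×6.8/53.8 = 1.39 V, R_Th = R_1‖R_2 = 5.94 kΩ.
Base-emitter loop: V_Th = I_B·R_Th + V_BE + (β+1)I_B·R_E, so I_B = (1.39 − 0.7) / (5.94 + 51×0.56) = 0.02 mA.
I_C = β·I_B = 50×0.02 = 1 mA, and I_E = (β+1)I_B = 1.02 mA.
V_CE = V_CC − I_C·R_C − I_E·R_E = 11 − 1×1.5 − 1.02×0.56 = 8.93 V.
V_CE = 8.93 V > 0.2 V confirms active-region operation.

V_CE ≈ 8.9 V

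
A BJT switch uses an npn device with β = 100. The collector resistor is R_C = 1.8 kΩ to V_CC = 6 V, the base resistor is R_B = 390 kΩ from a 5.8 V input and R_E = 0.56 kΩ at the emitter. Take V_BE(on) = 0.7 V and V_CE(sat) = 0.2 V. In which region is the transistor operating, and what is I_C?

Assume active. Base-emitter loop: I_B = (V_BB − V_BE)/(R_B + (β+1)R_E) = (5.8 − 0.7)/(390 + 101×0.56) = 0.0114 mA.
I_C = β·I_B = 100×0.0114 = 1.14 mA.
V_CE = V_CC − I_C·R_C − I_E·R_E = 6 − 1.14×1.8 − 1.15×0.56 = 3.3 V > V_CE(sat), so the active-region assumption holds.

active; I_C ≈ 1.1 mA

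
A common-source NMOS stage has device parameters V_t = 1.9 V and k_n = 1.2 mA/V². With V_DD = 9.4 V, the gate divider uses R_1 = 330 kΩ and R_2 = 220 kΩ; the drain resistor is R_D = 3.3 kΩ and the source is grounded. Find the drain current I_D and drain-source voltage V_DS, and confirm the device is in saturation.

V_G = V_DD·R_2/(R_1+R_2) = 9.4×220/550 = 3.76 V. With the source grounded, V_GS = V_G = 3.76 V.
Assume saturation: I_D = (k_n/2)(V_GS − V_t)² = (1.2/2)×(3.76 − 1.9)² = 0.6×1.86² = 2.08 mA.
V_DS = V_DD − I_D·R_D = 9.4 − 2.08×3.3 = 2.55 V.
Saturation requires V_DS ≥ V_GS − V_t = 1.86 V; 2.55 ≥ 1.86 ✓.

I_D ≈ 2.1 mA, V_DS ≈ 2.5 V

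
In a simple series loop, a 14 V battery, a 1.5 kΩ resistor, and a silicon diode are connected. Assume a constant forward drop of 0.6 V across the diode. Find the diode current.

I ≈ 8.9 mA

KVL around the loop: 14 = V_D + I·R = 0.6 + I × 1.5 kΩ.
So I = (14 − 0.6) / 1.5 kΩ = 13.4 / 1.5 = 8.93 mA.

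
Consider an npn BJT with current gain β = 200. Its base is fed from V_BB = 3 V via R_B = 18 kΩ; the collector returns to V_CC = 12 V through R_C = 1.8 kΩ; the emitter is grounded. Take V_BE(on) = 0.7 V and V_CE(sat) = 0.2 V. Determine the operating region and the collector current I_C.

Assume active: I_B = (3 − 0.7)/18 = 0.128 mA, giving I_C = β·I_B = 25.6 mA.
But then V_CE = 12 − 25.6×1.8 = -34 V < V_CE(sat) = 0.2 V — impossible in the active region.
So the transistor is saturated. With V_CE = 0.2 V, I_C = (V_CC − 0.2)/R_C = 11.8/1.8 = 6.56 mA.
Check: β·I_B = 25.6 mA > I_C = 6.56 mA, confirming saturation.

saturation; I_C ≈ 6.6 mA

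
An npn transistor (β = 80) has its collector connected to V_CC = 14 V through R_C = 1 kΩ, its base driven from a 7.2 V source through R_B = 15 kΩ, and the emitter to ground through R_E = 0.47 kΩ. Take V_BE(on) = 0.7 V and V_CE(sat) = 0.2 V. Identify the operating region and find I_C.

Assume active: I_B = (7.2 − 0.7)/(15 + 81×0.47) = 0.122 mA, I_C = β·I_B = 9.8 mA.
Then V_CE = 14 − 9.8×1 − 9.92×0.47 = -0.461 V < 0.2 V — the active assumption fails.
Re-solve with V_CE = 0.2 V. KCL at the emitter: V_E/R_E = (V_BB−0.7−V_E)/R_B + (V_CC−0.2−V_E)/R_C, giving V_E = 4.46 V.
I_C = (V_CC − 0.2 − V_E)/R_C = (13.8 − 4.46)/1 = 9.34 mA.
Check: I_B = (6.5 − 4.46)/15 = 0.136 mA, and β·I_B = 10.9 mA > I_C, confirming saturation.

saturation; I_C ≈ 9.3 mA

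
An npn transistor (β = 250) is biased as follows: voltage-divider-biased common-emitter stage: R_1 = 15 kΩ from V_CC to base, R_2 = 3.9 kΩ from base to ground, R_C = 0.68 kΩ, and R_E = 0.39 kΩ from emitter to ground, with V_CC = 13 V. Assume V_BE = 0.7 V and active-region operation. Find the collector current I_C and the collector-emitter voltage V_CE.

Thevenize the base divider: V_Th = V_CC·R_2/(R_1+R_2) = 13×3.9/18.9 = 2.68 V, R_Th = R_1‖R_2 = 3.1 kΩ.
Base-emitter loop: V_Th = I_B·R_Th + V_BE + (β+1)I_B·R_E, so I_B = (2.68 − 0.7) / (3.1 + 251×0.39) = 0.0196 mA.
I_C = β·I_B = 250×0.0196 = 4.91 mA, and I_E = (β+1)I_B = 4.93 mA.
V_CE = V_CC − I_C·R_C − I_E·R_E = 13 − 4.91×0.68 − 4.93×0.39 = 7.74 V.
V_CE = 7.74 V > 0.2 V confirms active-region operation.

I_C ≈ 4.9 mA, V_CE ≈ 7.7 V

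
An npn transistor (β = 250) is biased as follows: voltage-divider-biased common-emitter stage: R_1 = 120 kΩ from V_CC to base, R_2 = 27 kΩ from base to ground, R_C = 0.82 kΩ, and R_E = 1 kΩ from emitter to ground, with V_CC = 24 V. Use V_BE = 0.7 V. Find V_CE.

V_CE ≈ 18 V

Thevenize the base divider: V_Th = V_CC·R_2/(R_1+R_2) = 24×27/147 = 4.41 V, R_Th = R_1‖R_2 = 22 kΩ.
Base-emitter loop: V_Th = I_B·R_Th + V_BE + (β+1)I_B·R_E, so I_B = (4.41 − 0.7) / (22 + 251×1) = 0.0136 mA.
I_C = β·I_B = 250×0.0136 = 3.4 mA, and I_E = (β+1)I_B = 3.41 mA.
V_CE = V_CC − I_C·R_C − I_E·R_E = 24 − 3.4×0.82 − 3.41×1 = 17.8 V.
V_CE = 17.8 V > 0.2 V confirms active-region operation.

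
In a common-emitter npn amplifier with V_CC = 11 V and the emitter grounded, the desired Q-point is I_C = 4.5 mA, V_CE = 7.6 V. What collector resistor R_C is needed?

Collector loop: V_CC = I_C·R_C + V_CE.
R_C = (V_CC − V_CE)/I_C = (11 − 7.6)/4.5 = 0.756 kΩ.

R_C ≈ 0.76 kΩ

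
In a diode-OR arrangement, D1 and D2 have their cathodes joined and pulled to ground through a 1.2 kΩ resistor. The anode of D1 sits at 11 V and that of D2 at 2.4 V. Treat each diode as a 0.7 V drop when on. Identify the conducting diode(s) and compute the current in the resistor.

Assume both conduct. Then node N would need to be at both 11−0.7 = 10.3 V and 2.4−0.7 = 1.7 V, which is impossible.
Assume only D1 conducts: V_N = 11 − 0.7 = 10.3 V, so I_R = 10.3/1.2 = 8.58 mA.
Check D2: its anode-to-cathode voltage is 2.4 − 10.3 = -7.9 V < 0.7 V, so it is off. The assumption is consistent.

Only D1 conducts; I_R ≈ 8.6 mA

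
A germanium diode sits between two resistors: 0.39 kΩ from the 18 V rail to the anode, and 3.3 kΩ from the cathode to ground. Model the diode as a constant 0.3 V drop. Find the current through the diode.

The two resistors are in series with the diode, so KVL gives 18 = I·0.39 + 0.3 + I·3.3.
I = (18 − 0.3) / (0.39 + 3.3) kΩ = 17.7 / 3.69 = 4.8 mA.

I ≈ 4.8 mA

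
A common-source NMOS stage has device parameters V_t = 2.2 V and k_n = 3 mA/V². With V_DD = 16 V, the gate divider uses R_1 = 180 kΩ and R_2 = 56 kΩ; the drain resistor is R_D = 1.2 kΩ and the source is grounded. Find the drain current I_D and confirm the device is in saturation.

V_G = V_DD·R_2/(R_1+R_2) = 16×56/236 = 3.8 V. With the source grounded, V_GS = V_G = 3.8 V.
Assume saturation: I_D = (k_n/2)(V_GS − V_t)² = (3/2)×(3.8 − 2.2)² = 1.5×1.6² = 3.82 mA.
V_DS = V_DD − I_D·R_D = 16 − 3.82×1.2 = 11.4 V.
Saturation requires V_DS ≥ V_GS − V_t = 1.6 V; 11.4 ≥ 1.6 ✓.

I_D ≈ 3.8 mA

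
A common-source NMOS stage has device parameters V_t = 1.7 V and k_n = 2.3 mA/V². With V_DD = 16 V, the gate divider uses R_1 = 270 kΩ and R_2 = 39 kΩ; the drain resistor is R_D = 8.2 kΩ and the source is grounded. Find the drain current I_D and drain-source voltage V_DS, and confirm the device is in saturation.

I_D ≈ 0.12 mA, V_DS ≈ 15 V

V_G = V_DD·R_2/(R_1+R_2) = 16×39/309 = 2.02 V. With the source grounded, V_GS = V_G = 2.02 V.
Assume saturation: I_D = (k_n/2)(V_GS − V_t)² = (2.3/2)×(2.02 − 1.7)² = 1.15×0.319² = 0.117 mA.
V_DS = V_DD − I_D·R_D = 16 − 0.117×8.2 = 15 V.
Saturation requires V_DS ≥ V_GS − V_t = 0.319 V; 15 ≥ 0.319 ✓.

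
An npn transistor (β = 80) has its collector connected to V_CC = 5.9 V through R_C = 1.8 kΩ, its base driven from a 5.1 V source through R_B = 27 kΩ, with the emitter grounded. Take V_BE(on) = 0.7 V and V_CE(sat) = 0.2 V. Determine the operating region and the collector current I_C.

saturation; I_C ≈ 3.2 mA

Assume active: I_B = (5.1 − 0.7)/27 = 0.163 mA, giving I_C = β·I_B = 13 mA.
But then V_CE = 5.9 − 13×1.8 = -17.6 V < V_CE(sat) = 0.2 V — impossible in the active region.
So the transistor is saturated. With V_CE = 0.2 V, I_C = (V_CC − 0.2)/R_C = 5.7/1.8 = 3.17 mA.
Check: β·I_B = 13 mA > I_C = 3.17 mA, confirming saturation.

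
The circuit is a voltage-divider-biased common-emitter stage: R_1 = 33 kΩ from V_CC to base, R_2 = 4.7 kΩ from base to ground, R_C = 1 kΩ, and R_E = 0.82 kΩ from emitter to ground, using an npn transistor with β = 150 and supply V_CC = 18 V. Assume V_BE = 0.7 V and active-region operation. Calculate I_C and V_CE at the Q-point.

Thevenize the base divider: V_Th = V_CC·R_2/(R_1+R_2) = 18×4.7/37.7 = 2.24 V, R_Th = R_1‖R_2 = 4.11 kΩ.
Base-emitter loop: V_Th = I_B·R_Th + V_BE + (β+1)I_B·R_E, so I_B = (2.24 − 0.7) / (4.11 + 151×0.82) = 0.0121 mA.
I_C = β·I_B = 150×0.0121 = 1.81 mA, and I_E = (β+1)I_B = 1.82 mA.
V_CE = V_CC − I_C·R_C − I_E·R_E = 18 − 1.81×1 − 1.82×0.82 = 14.7 V.
V_CE = 14.7 V > 0.2 V confirms active-region operation.

I_C ≈ 1.8 mA, V_CE ≈ 15 V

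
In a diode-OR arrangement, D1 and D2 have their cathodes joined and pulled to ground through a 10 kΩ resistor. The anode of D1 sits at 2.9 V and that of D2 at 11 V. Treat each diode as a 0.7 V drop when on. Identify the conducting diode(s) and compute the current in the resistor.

Assume both conduct. Then node N would need to be at both 2.9−0.7 = 2.2 V and 11−0.7 = 10.3 V, which is impossible.
Assume only D2 conducts: V_N = 11 − 0.7 = 10.3 V, so I_R = 10.3/10 = 1.03 mA.
Check D1: its anode-to-cathode voltage is 2.9 − 10.3 = -7.4 V < 0.7 V, so it is off. The assumption is consistent.

Only D2 conducts; I_R ≈ 1 mA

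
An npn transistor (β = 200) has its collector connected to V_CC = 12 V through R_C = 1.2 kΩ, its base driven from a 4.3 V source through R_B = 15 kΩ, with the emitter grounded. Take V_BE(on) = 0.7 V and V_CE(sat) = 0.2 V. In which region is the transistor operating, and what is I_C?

Assume active: I_B = (4.3 − 0.7)/15 = 0.24 mA, giving I_C = β·I_B = 48 mA.
But then V_CE = 12 − 48×1.2 = -45.6 V < V_CE(sat) = 0.2 V — impossible in the active region.
So the transistor is saturated. With V_CE = 0.2 V, I_C = (V_CC − 0.2)/R_C = 11.8/1.2 = 9.83 mA.
Check: β·I_B = 48 mA > I_C = 9.83 mA, confirming saturation.

saturation; I_C ≈ 9.8 mA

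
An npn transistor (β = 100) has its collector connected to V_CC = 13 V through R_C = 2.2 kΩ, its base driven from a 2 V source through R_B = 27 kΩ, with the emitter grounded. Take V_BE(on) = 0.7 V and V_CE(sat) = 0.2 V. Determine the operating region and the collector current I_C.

Assume active. Base-emitter loop: I_B = (V_BB − V_BE)/R_B = (2 − 0.7)/27 = 0.0481 mA.
I_C = β·I_B = 100×0.0481 = 4.81 mA.
V_CE = V_CC − I_C·R_C = 13 − 4.81×2.2 = 2.41 V > V_CE(sat), so the active-region assumption holds.

active; I_C ≈ 4.8 mA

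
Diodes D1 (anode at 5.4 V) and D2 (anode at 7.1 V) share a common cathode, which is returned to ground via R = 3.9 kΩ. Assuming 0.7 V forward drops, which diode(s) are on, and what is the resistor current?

Only D2 conducts; I_R ≈ 1.6 mA

Assume both conduct. Then node N would need to be at both 5.4−0.7 = 4.7 V and 7.1−0.7 = 6.4 V, which is impossible.
Assume only D2 conducts: V_N = 7.1 − 0.7 = 6.4 V, so I_R = 6.4/3.9 = 1.64 mA.
Check D1: its anode-to-cathode voltage is 5.4 − 6.4 = -1 V < 0.7 V, so it is off. The assumption is consistent.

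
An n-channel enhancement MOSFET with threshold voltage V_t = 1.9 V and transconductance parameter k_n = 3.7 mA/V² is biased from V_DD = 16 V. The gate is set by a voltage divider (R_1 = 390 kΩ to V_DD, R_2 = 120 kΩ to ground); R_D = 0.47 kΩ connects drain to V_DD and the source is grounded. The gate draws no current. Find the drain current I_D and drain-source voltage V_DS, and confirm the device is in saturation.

I_D ≈ 6.4 mA, V_DS ≈ 13 V

V_G = V_DD·R_2/(R_1+R_2) = 16×120/510 = 3.76 V. With the source grounded, V_GS = V_G = 3.76 V.
Assume saturation: I_D = (k_n/2)(V_GS − V_t)² = (3.7/2)×(3.76 − 1.9)² = 1.85×1.86² = 6.43 mA.
V_DS = V_DD − I_D·R_D = 16 − 6.43×0.47 = 13 V.
Saturation requires V_DS ≥ V_GS − V_t = 1.86 V; 13 ≥ 1.86 ✓.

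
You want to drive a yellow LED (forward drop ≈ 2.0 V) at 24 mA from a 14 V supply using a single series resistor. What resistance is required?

R ≈ 0.5 kΩ

The resistor drops V_S − V_D = 14 − 2.0 = 12 V at 24 mA.
R = 12 V / 24 mA = 0.5 kΩ.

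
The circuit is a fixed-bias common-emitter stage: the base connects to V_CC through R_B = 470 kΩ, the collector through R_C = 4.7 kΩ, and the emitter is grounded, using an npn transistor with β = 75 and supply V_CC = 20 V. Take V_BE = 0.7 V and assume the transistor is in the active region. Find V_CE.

Base loop: V_CC = I_B·R_B + V_BE, so I_B = (20 − 0.7)/470 kΩ = 0.0411 mA.
In the active region I_C = β·I_B = 75 × 0.0411 = 3.08 mA.
Collector loop: V_CE = V_CC − I_C·R_C = 20 − 3.08×4.7 = 5.52 V.
Since V_CE = 5.52 V > V_CE(sat) ≈ 0.2 V, the transistor is in the active region as assumed.

V_CE ≈ 5.5 V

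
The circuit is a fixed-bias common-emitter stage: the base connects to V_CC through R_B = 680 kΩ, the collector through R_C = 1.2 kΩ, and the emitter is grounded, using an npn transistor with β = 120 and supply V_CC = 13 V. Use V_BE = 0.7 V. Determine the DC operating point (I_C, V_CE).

I_C ≈ 2.2 mA, V_CE ≈ 10 V

Base loop: V_CC = I_B·R_B + V_BE, so I_B = (13 − 0.7)/680 kΩ = 0.0181 mA.
In the active region I_C = β·I_B = 120 × 0.0181 = 2.17 mA.
Collector loop: V_CE = V_CC − I_C·R_C = 13 − 2.17×1.2 = 10.4 V.
Since V_CE = 10.4 V > V_CE(sat) ≈ 0.2 V, the transistor is in the active region as assumed.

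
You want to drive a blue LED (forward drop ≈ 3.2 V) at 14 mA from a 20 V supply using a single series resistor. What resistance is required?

The resistor drops V_S − V_D = 20 − 3.2 = 16.8 V at 14 mA.
R = 16.8 V / 14 mA = 1.2 kΩ.

R ≈ 1.2 kΩ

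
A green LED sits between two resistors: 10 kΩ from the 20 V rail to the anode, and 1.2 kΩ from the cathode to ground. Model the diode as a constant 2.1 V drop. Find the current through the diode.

The two resistors are in series with the diode, so KVL gives 20 = I·10 + 2.1 + I·1.2.
I = (20 − 2.1) / (10 + 1.2) kΩ = 17.9 / 11.2 = 1.6 mA.

I ≈ 1.6 mA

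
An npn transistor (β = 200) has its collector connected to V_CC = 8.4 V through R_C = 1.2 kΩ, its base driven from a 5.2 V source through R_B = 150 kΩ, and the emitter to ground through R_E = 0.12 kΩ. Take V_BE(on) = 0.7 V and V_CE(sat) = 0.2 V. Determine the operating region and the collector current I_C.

active; I_C ≈ 5.2 mA

Assume active. Base-emitter loop: I_B = (V_BB − V_BE)/(R_B + (β+1)R_E) = (5.2 − 0.7)/(150 + 201×0.12) = 0.0258 mA.
I_C = β·I_B = 200×0.0258 = 5.17 mA.
V_CE = V_CC − I_C·R_C − I_E·R_E = 8.4 − 5.17×1.2 − 5.19×0.12 = 1.57 V > V_CE(sat), so the active-region assumption holds.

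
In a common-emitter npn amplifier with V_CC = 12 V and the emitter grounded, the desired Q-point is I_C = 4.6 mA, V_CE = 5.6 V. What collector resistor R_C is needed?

R_C ≈ 1.4 kΩ

Collector loop: V_CC = I_C·R_C + V_CE.
R_C = (V_CC − V_CE)/I_C = (12 − 5.6)/4.6 = 1.39 kΩ.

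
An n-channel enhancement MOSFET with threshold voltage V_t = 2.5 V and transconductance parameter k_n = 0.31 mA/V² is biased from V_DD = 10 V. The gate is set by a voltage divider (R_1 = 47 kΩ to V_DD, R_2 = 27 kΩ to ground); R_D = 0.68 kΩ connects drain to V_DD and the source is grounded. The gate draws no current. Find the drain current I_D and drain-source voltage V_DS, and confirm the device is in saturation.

V_G = V_DD·R_2/(R_1+R_2) = 10×27/74 = 3.65 V. With the source grounded, V_GS = V_G = 3.65 V.
Assume saturation: I_D = (k_n/2)(V_GS − V_t)² = (0.31/2)×(3.65 − 2.5)² = 0.155×1.15² = 0.205 mA.
V_DS = V_DD − I_D·R_D = 10 − 0.205×0.68 = 9.86 V.
Saturation requires V_DS ≥ V_GS − V_t = 1.15 V; 9.86 ≥ 1.15 ✓.

I_D ≈ 0.2 mA, V_DS ≈ 9.9 V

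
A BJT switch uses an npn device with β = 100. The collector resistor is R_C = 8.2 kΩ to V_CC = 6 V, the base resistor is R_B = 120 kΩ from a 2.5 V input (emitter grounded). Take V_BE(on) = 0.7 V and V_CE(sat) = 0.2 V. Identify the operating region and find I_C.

saturation; I_C ≈ 0.71 mA

Assume active: I_B = (2.5 − 0.7)/120 = 0.015 mA, giving I_C = β·I_B = 1.5 mA.
But then V_CE = 6 − 1.5×8.2 = -6.3 V < V_CE(sat) = 0.2 V — impossible in the active region.
So the transistor is saturated. With V_CE = 0.2 V, I_C = (V_CC − 0.2)/R_C = 5.8/8.2 = 0.707 mA.
Check: β·I_B = 1.5 mA > I_C = 0.707 mA, confirming saturation.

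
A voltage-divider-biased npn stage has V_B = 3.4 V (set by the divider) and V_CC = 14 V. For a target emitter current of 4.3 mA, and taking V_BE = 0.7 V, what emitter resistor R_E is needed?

R_E ≈ 0.63 kΩ

V_E = V_B − V_BE = 3.4 − 0.7 = 2.7 V.
R_E = V_E / I_E = 2.7 / 4.3 = 0.628 kΩ.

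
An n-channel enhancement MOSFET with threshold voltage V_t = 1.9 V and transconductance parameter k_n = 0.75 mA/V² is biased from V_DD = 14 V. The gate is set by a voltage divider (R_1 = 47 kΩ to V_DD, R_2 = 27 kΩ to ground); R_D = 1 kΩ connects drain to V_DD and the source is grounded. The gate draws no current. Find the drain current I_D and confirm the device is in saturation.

I_D ≈ 3.9 mA

V_G = V_DD·R_2/(R_1+R_2) = 14×27/74 = 5.11 V. With the source grounded, V_GS = V_G = 5.11 V.
Assume saturation: I_D = (k_n/2)(V_GS − V_t)² = (0.75/2)×(5.11 − 1.9)² = 0.375×3.21² = 3.86 mA.
V_DS = V_DD − I_D·R_D = 14 − 3.86×1 = 10.1 V.
Saturation requires V_DS ≥ V_GS − V_t = 3.21 V; 10.1 ≥ 3.21 ✓.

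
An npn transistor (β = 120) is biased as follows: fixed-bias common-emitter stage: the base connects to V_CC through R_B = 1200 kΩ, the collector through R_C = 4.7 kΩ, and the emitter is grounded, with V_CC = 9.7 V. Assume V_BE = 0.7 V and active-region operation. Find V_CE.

Base loop: V_CC = I_B·R_B + V_BE, so I_B = (9.7 − 0.7)/1200 kΩ = 0.0075 mA.
In the active region I_C = β·I_B = 120 × 0.0075 = 0.9 mA.
Collector loop: V_CE = V_CC − I_C·R_C = 9.7 − 0.9×4.7 = 5.47 V.
Since V_CE = 5.47 V > V_CE(sat) ≈ 0.2 V, the transistor is in the active region as assumed.

V_CE ≈ 5.5 V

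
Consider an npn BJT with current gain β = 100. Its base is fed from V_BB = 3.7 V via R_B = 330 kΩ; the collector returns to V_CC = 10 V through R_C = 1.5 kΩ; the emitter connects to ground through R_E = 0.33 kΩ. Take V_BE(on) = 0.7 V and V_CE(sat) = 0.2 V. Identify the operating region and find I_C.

active; I_C ≈ 0.83 mA

Assume active. Base-emitter loop: I_B = (V_BB − V_BE)/(R_B + (β+1)R_E) = (3.7 − 0.7)/(330 + 101×0.33) = 0.00826 mA.
I_C = β·I_B = 100×0.00826 = 0.826 mA.
V_CE = V_CC − I_C·R_C − I_E·R_E = 10 − 0.826×1.5 − 0.834×0.33 = 8.49 V > V_CE(sat), so the active-region assumption holds.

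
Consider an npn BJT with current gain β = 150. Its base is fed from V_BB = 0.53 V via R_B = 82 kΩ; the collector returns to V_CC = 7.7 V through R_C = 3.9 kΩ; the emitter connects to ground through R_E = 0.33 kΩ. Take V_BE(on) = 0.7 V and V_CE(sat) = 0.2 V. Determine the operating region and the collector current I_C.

V_BB = 0.53 V ≤ V_BE(on) = 0.7 V, so the base-emitter junction is not forward biased.
The transistor is in cutoff: I_B = I_C = 0.

cutoff; I_C ≈ 0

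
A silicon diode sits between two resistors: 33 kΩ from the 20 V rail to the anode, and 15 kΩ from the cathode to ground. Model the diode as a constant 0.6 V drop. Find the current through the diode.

I ≈ 0.4 mA

The two resistors are in series with the diode, so KVL gives 20 = I·33 + 0.6 + I·15.
I = (20 − 0.6) / (33 + 15) kΩ = 19.4 / 48 = 0.404 mA.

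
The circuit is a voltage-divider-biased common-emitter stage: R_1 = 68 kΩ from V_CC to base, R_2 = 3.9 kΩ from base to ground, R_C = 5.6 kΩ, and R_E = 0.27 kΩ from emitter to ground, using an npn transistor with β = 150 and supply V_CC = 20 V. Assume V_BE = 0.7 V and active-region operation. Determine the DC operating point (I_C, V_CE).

I_C ≈ 1.3 mA, V_CE ≈ 12 V

Thevenize the base divider: V_Th = V_CC·R_2/(R_1+R_2) = 20×3.9/71.9 = 1.08 V, R_Th = R_1‖R_2 = 3.69 kΩ.
Base-emitter loop: V_Th = I_B·R_Th + V_BE + (β+1)I_B·R_E, so I_B = (1.08 − 0.7) / (3.69 + 151×0.27) = 0.00866 mA.
I_C = β·I_B = 150×0.00866 = 1.3 mA, and I_E = (β+1)I_B = 1.31 mA.
V_CE = V_CC − I_C·R_C − I_E·R_E = 20 − 1.3×5.6 − 1.31×0.27 = 12.4 V.
V_CE = 12.4 V > 0.2 V confirms active-region operation.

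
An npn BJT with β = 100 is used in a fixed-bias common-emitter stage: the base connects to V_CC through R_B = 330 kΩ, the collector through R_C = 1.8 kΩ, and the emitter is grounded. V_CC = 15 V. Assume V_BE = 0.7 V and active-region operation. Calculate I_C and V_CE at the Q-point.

I_C ≈ 4.3 mA, V_CE ≈ 7.2 V

Base loop: V_CC = I_B·R_B + V_BE, so I_B = (15 − 0.7)/330 kΩ = 0.0433 mA.
In the active region I_C = β·I_B = 100 × 0.0433 = 4.33 mA.
Collector loop: V_CE = V_CC − I_C·R_C = 15 − 4.33×1.8 = 7.2 V.
Since V_CE = 7.2 V > V_CE(sat) ≈ 0.2 V, the transistor is in the active region as assumed.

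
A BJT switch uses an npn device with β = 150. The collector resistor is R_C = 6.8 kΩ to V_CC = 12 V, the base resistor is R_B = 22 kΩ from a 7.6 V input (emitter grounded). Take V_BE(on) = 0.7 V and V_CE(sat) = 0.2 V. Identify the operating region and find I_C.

Assume active: I_B = (7.6 − 0.7)/22 = 0.314 mA, giving I_C = β·I_B = 47 mA.
But then V_CE = 12 − 47×6.8 = -308 V < V_CE(sat) = 0.2 V — impossible in the active region.
So the transistor is saturated. With V_CE = 0.2 V, I_C = (V_CC − 0.2)/R_C = 11.8/6.8 = 1.74 mA.
Check: β·I_B = 47 mA > I_C = 1.74 mA, confirming saturation.

saturation; I_C ≈ 1.7 mA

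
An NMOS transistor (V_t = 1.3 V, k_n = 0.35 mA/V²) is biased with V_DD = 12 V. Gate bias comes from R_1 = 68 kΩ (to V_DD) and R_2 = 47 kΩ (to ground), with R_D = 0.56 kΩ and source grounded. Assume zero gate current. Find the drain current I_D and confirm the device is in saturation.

I_D ≈ 2.3 mA

V_G = V_DD·R_2/(R_1+R_2) = 12×47/115 = 4.9 V. With the source grounded, V_GS = V_G = 4.9 V.
Assume saturation: I_D = (k_n/2)(V_GS − V_t)² = (0.35/2)×(4.9 − 1.3)² = 0.175×3.6² = 2.27 mA.
V_DS = V_DD − I_D·R_D = 12 − 2.27×0.56 = 10.7 V.
Saturation requires V_DS ≥ V_GS − V_t = 3.6 V; 10.7 ≥ 3.6 ✓.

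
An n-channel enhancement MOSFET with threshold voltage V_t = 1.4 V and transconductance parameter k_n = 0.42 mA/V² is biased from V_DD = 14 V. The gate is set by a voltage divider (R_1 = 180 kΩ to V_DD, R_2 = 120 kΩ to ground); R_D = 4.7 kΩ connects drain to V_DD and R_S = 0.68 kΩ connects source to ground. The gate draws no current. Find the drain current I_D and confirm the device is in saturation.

V_G = V_DD·R_2/(R_1+R_2) = 14×120/300 = 5.6 V.
Assume saturation: I_D = (k_n/2)(V_GS − V_t)² with V_GS = V_G − I_D·R_S = 5.6 − 0.68·I_D.
Substituting gives 0.0971·I_D² − 2.2·I_D + 3.7 = 0, with roots I_D = 1.83 or 20.8 mA.
The root I_D = 20.8 mA gives V_GS = -8.56 V ≤ V_t, so take I_D = 1.83 mA.
Then V_GS = 4.35 V and V_DS = V_DD − I_D(R_D+R_S) = 14 − 1.83×5.38 = 4.14 V.
Saturation requires V_DS ≥ V_GS − V_t = 2.95 V; 4.14 ≥ 2.95 ✓.

I_D ≈ 1.8 mA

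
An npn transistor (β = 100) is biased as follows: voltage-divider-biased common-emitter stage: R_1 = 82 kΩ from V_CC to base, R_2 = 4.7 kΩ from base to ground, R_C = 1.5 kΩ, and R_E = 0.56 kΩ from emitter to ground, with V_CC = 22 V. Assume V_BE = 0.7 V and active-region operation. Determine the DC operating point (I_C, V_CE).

Thevenize the base divider: V_Th = V_CC·R_2/(R_1+R_2) = 22×4.7/86.7 = 1.19 V, R_Th = R_1‖R_2 = 4.45 kΩ.
Base-emitter loop: V_Th = I_B·R_Th + V_BE + (β+1)I_B·R_E, so I_B = (1.19 − 0.7) / (4.45 + 101×0.56) = 0.00808 mA.
I_C = β·I_B = 100×0.00808 = 0.808 mA, and I_E = (β+1)I_B = 0.816 mA.
V_CE = V_CC − I_C·R_C − I_E·R_E = 22 − 0.808×1.5 − 0.816×0.56 = 20.3 V.
V_CE = 20.3 V > 0.2 V confirms active-region operation.

I_C ≈ 0.81 mA, V_CE ≈ 20 V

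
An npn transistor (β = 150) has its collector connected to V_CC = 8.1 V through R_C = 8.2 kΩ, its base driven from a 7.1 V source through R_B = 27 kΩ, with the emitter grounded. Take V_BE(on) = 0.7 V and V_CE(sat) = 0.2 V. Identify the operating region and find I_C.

Assume active: I_B = (7.1 − 0.7)/27 = 0.237 mA, giving I_C = β·I_B = 35.6 mA.
But then V_CE = 8.1 − 35.6×8.2 = -283 V < V_CE(sat) = 0.2 V — impossible in the active region.
So the transistor is saturated. With V_CE = 0.2 V, I_C = (V_CC − 0.2)/R_C = 7.9/8.2 = 0.963 mA.
Check: β·I_B = 35.6 mA > I_C = 0.963 mA, confirming saturation.

saturation; I_C ≈ 0.96 mA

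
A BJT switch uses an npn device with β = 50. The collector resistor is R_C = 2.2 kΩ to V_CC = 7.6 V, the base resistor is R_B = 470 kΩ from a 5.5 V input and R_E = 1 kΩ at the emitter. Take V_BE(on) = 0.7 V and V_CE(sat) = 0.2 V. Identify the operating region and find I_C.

active; I_C ≈ 0.46 mA

Assume active. Base-emitter loop: I_B = (V_BB − V_BE)/(R_B + (β+1)R_E) = (5.5 − 0.7)/(470 + 51×1) = 0.00921 mA.
I_C = β·I_B = 50×0.00921 = 0.461 mA.
V_CE = V_CC − I_C·R_C − I_E·R_E = 7.6 − 0.461×2.2 − 0.47×1 = 6.12 V > V_CE(sat), so the active-region assumption holds.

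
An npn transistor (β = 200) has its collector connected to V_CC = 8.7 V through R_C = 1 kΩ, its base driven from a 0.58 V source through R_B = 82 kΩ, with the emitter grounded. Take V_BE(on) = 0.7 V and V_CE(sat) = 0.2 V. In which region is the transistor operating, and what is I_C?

cutoff; I_C ≈ 0

V_BB = 0.58 V ≤ V_BE(on) = 0.7 V, so the base-emitter junction is not forward biased.
The transistor is in cutoff: I_B = I_C = 0.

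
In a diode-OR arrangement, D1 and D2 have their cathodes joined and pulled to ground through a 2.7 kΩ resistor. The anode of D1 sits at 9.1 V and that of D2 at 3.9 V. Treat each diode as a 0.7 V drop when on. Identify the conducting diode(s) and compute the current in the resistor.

Assume both conduct. Then node N would need to be at both 9.1−0.7 = 8.4 V and 3.9−0.7 = 3.2 V, which is impossible.
Assume only D1 conducts: V_N = 9.1 − 0.7 = 8.4 V, so I_R = 8.4/2.7 = 3.11 mA.
Check D2: its anode-to-cathode voltage is 3.9 − 8.4 = -4.5 V < 0.7 V, so it is off. The assumption is consistent.

Only D1 conducts; I_R ≈ 3.1 mA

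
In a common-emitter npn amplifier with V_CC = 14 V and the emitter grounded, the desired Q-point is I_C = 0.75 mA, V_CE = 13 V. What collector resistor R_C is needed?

Collector loop: V_CC = I_C·R_C + V_CE.
R_C = (V_CC − V_CE)/I_C = (14 − 13)/0.75 = 1.33 kΩ.

R_C ≈ 1.3 kΩ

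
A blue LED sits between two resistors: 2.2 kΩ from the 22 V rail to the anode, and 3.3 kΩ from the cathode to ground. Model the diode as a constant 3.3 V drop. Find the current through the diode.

The two resistors are in series with the diode, so KVL gives 22 = I·2.2 + 3.3 + I·3.3.
I = (22 − 3.3) / (2.2 + 3.3) kΩ = 18.7 / 5.5 = 3.4 mA.

I ≈ 3.4 mA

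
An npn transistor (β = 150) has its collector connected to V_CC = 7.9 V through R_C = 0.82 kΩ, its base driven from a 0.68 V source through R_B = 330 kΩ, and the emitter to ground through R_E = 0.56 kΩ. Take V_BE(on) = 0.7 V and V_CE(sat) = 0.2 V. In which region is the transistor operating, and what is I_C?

V_BB = 0.68 V ≤ V_BE(on) = 0.7 V, so the base-emitter junction is not forward biased.
The transistor is in cutoff: I_B = I_C = 0.

cutoff; I_C ≈ 0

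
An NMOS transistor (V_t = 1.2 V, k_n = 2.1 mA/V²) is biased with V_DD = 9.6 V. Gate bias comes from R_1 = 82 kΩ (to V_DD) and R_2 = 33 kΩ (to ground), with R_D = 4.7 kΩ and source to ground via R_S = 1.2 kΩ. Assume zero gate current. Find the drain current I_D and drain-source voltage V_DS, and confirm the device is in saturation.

I_D ≈ 0.64 mA, V_DS ≈ 5.8 V

V_G = V_DD·R_2/(R_1+R_2) = 9.6×33/115 = 2.75 V.
Assume saturation: I_D = (k_n/2)(V_GS − V_t)² with V_GS = V_G − I_D·R_S = 2.75 − 1.2·I_D.
Substituting gives 1.51·I_D² − 4.92·I_D + 2.54 = 0, with roots I_D = 0.643 or 2.61 mA.
The root I_D = 2.61 mA gives V_GS = -0.376 V ≤ V_t, so take I_D = 0.643 mA.
Then V_GS = 1.98 V and V_DS = V_DD − I_D(R_D+R_S) = 9.6 − 0.643×5.9 = 5.8 V.
Saturation requires V_DS ≥ V_GS − V_t = 0.783 V; 5.8 ≥ 0.783 ✓.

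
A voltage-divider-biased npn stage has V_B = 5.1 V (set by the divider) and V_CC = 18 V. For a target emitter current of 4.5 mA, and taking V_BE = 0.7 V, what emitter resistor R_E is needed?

V_E = V_B − V_BE = 5.1 − 0.7 = 4.4 V.
R_E = V_E / I_E = 4.4 / 4.5 = 0.978 kΩ.

R_E ≈ 0.98 kΩ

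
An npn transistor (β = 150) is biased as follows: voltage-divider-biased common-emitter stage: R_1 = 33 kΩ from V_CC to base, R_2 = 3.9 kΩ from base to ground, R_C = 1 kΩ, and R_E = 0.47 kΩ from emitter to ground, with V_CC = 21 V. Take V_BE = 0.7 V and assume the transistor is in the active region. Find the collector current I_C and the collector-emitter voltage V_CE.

Thevenize the base divider: V_Th = V_CC·R_2/(R_1+R_2) = 21×3.9/36.9 = 2.22 V, R_Th = R_1‖R_2 = 3.49 kΩ.
Base-emitter loop: V_Th = I_B·R_Th + V_BE + (β+1)I_B·R_E, so I_B = (2.22 − 0.7) / (3.49 + 151×0.47) = 0.0204 mA.
I_C = β·I_B = 150×0.0204 = 3.06 mA, and I_E = (β+1)I_B = 3.08 mA.
V_CE = V_CC − I_C·R_C − I_E·R_E = 21 − 3.06×1 − 3.08×0.47 = 16.5 V.
V_CE = 16.5 V > 0.2 V confirms active-region operation.

I_C ≈ 3.1 mA, V_CE ≈ 16 V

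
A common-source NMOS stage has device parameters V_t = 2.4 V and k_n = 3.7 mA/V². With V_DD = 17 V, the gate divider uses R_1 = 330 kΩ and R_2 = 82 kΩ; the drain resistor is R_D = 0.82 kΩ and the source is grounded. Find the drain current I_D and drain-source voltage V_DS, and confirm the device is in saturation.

V_G = V_DD·R_2/(R_1+R_2) = 17×82/412 = 3.38 V. With the source grounded, V_GS = V_G = 3.38 V.
Assume saturation: I_D = (k_n/2)(V_GS − V_t)² = (3.7/2)×(3.38 − 2.4)² = 1.85×0.983² = 1.79 mA.
V_DS = V_DD − I_D·R_D = 17 − 1.79×0.82 = 15.5 V.
Saturation requires V_DS ≥ V_GS − V_t = 0.983 V; 15.5 ≥ 0.983 ✓.

I_D ≈ 1.8 mA, V_DS ≈ 16 V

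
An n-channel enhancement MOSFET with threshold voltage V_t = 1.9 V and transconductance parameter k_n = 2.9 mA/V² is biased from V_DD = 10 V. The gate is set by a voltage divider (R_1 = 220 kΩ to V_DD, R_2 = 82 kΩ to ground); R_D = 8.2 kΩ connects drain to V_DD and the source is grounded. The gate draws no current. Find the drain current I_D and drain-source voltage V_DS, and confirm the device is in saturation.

I_D ≈ 0.96 mA, V_DS ≈ 2.1 V

V_G = V_DD·R_2/(R_1+R_2) = 10×82/302 = 2.72 V. With the source grounded, V_GS = V_G = 2.72 V.
Assume saturation: I_D = (k_n/2)(V_GS − V_t)² = (2.9/2)×(2.72 − 1.9)² = 1.45×0.815² = 0.964 mA.
V_DS = V_DD − I_D·R_D = 10 − 0.964×8.2 = 2.1 V.
Saturation requires V_DS ≥ V_GS − V_t = 0.815 V; 2.1 ≥ 0.815 ✓.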